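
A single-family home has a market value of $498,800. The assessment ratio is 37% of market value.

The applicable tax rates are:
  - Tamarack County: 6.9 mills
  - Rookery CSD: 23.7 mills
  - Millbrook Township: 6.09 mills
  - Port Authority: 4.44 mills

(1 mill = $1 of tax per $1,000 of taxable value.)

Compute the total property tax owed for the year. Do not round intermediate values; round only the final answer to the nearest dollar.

$7,591

Assessed value = $498,800 × 0.37 = $184,556
Tamarack County: $184,556 × 0.0069 = $1,273.4364
Rookery CSD: $184,556 × 0.0237 = $4,373.9772
Millbrook Township: $184,556 × 0.00609 = $1,123.94604
Port Authority: $184,556 × 0.00444 = $819.42864
Total = $1,273.4364 + $4,373.9772 + $1,123.94604 + $819.42864 = $7,590.78828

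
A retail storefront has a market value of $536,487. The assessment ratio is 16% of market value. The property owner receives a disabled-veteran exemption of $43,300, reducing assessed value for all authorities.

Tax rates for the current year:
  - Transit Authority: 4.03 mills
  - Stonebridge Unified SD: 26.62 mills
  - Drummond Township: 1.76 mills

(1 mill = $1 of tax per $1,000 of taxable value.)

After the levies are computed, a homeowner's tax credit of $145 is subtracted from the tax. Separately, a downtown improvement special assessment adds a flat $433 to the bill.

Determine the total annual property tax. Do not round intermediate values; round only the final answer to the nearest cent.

$1,666.65

Assessed value = $536,487 × 0.16 = $85,837.92
Taxable value = $85,837.92 − $43,300 = $42,537.92
Transit Authority: $42,537.92 × 0.00403 = $171.4278176
Stonebridge Unified SD: $42,537.92 × 0.02662 = $1,132.3594304
Drummond Township: $42,537.92 × 0.00176 = $74.8667392
Levies subtotal = $1,378.6539872
After credit = $1,378.6539872 − $145 = $1,233.6539872
Total = $1,233.6539872 + $433 = $1,666.6539872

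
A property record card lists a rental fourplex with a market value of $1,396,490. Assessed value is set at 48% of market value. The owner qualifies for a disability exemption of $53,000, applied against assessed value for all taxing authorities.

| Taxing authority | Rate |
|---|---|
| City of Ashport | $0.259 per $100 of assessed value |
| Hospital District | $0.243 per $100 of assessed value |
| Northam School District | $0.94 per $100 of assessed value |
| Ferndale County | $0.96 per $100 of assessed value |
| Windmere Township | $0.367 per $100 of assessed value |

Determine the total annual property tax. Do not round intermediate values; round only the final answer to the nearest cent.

$17,093.46

Assessed value = $1,396,490 × 0.48 = $670,315.2
Taxable value = $670,315.2 − $53,000 = $617,315.2
City of Ashport: $617,315.2 × 0.00259 = $1,598.846368
Hospital District: $617,315.2 × 0.00243 = $1,500.075936
Northam School District: $617,315.2 × 0.0094 = $5,802.76288
Ferndale County: $617,315.2 × 0.0096 = $5,926.22592
Windmere Township: $617,315.2 × 0.00367 = $2,265.546784
Total = $1,598.846368 + $1,500.075936 + $5,802.76288 + $5,926.22592 + $2,265.546784 = $17,093.457888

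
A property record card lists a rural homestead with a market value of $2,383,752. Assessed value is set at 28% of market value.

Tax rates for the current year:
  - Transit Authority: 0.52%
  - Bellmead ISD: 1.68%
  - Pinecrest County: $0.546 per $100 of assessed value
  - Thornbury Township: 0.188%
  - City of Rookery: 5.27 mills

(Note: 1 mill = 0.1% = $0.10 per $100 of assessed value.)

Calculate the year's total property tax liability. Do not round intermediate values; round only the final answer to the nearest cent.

Assessed value = $2,383,752 × 0.28 = $667,450.56
Transit Authority: $667,450.56 × 0.0052 = $3,470.742912
Bellmead ISD: $667,450.56 × 0.0168 = $11,213.169408
Pinecrest County: $667,450.56 × 0.00546 = $3,644.2800576
Thornbury Township: $667,450.56 × 0.00188 = $1,254.8070528
City of Rookery: $667,450.56 × 0.00527 = $3,517.4644512
Total = $23,100.4638816

$23,100.46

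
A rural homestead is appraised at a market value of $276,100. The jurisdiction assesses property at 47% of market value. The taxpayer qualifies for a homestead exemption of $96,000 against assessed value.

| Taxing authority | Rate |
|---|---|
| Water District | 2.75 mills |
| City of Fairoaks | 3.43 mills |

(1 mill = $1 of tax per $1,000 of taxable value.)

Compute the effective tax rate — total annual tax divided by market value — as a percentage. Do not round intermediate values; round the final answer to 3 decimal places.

Assessed value = $276,100 × 0.47 = $129,767
Taxable value = $129,767 − $96,000 = $33,767
Water District: $33,767 × 0.00275 = $92.85925
City of Fairoaks: $33,767 × 0.00343 = $115.82081
Total tax = $208.68006
Effective rate = $208.68006 ÷ $276,100 = 0.076% of market value

0.076%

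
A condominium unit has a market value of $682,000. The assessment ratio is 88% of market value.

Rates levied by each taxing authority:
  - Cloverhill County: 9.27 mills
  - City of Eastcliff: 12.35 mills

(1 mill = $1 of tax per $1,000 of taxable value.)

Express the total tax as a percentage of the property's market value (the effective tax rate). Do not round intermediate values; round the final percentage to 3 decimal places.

1.903%

Assessed value = $682,000 × 0.88 = $600,160
Cloverhill County: $600,160 × 0.00927 = $5,563.4832
City of Eastcliff: $600,160 × 0.01235 = $7,411.976
Total tax = $12,975.4592
Effective rate = $12,975.4592 ÷ $682,000 = 1.903% of market value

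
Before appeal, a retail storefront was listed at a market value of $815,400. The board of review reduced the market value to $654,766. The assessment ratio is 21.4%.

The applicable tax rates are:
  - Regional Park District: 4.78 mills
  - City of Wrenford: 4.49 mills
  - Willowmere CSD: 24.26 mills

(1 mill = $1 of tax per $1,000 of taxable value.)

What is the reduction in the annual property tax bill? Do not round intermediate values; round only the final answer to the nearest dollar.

Old assessed value = $815,400 × 0.214 = $174,495.6
New assessed value = $654,766 × 0.214 = $140,119.924
Combined rate = 0.00478 + 0.00449 + 0.02426 = 0.03353
Old tax = $174,495.6 × 0.03353 = $5,850.837468
New tax = $140,119.924 × 0.03353 = $4,698.22105172
Reduction = $5,850.837468 − $4,698.22105172 = $1,152.61641628

$1,153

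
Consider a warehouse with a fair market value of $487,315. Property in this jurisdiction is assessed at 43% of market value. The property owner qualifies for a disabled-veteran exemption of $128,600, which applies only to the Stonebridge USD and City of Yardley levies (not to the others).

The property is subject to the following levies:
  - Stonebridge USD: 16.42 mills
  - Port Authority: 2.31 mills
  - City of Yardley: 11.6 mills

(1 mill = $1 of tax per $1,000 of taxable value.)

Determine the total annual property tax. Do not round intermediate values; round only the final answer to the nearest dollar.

Assessed value = $487,315 × 0.43 = $209,545.45
Stonebridge USD: ($209,545.45 − $128,600) × 0.01642 = $80,945.45 × 0.01642 = $1,329.124289
Port Authority: $209,545.45 × 0.00231 = $484.0499895
City of Yardley: ($209,545.45 − $128,600) × 0.0116 = $80,945.45 × 0.0116 = $938.96722
Total = $2,752.1414985

$2,752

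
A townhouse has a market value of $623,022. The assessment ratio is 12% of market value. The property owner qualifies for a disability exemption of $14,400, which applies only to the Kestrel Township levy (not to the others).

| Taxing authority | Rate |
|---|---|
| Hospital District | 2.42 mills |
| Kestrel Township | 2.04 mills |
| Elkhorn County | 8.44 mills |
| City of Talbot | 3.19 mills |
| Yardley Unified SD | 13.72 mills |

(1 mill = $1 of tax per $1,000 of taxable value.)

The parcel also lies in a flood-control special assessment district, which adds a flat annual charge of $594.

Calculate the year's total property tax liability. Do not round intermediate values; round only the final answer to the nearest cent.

$2,793.30

Assessed value = $623,022 × 0.12 = $74,762.64
Hospital District: $74,762.64 × 0.00242 = $180.9255888
Kestrel Township: ($74,762.64 − $14,400) × 0.00204 = $60,362.64 × 0.00204 = $123.1397856
Elkhorn County: $74,762.64 × 0.00844 = $630.9966816
City of Talbot: $74,762.64 × 0.00319 = $238.4928216
Yardley Unified SD: $74,762.64 × 0.01372 = $1,025.7434208
Levies subtotal = $2,199.2982984
Total = $2,199.2982984 + $594 = $2,793.2982984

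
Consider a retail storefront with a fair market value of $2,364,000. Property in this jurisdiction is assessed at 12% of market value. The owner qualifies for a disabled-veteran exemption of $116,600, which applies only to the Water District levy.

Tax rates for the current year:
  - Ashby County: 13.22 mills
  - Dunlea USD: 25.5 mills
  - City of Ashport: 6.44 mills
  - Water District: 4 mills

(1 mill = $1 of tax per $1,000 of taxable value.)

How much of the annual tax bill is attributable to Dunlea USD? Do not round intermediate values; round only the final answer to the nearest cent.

Assessed value = $2,364,000 × 0.12 = $283,680
Dunlea USD taxable value = $283,680 (exemption does not apply)
Dunlea USD levy = $283,680 × 0.0255 = $7,233.84

$7,233.84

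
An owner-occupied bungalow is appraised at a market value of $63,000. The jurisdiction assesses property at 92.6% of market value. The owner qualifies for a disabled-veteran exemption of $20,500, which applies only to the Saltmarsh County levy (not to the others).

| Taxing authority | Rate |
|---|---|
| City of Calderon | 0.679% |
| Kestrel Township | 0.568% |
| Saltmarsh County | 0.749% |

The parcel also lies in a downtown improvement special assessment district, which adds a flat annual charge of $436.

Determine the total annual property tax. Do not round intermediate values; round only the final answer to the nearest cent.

$1,446.88

Assessed value = $63,000 × 0.926 = $58,338
City of Calderon: $58,338 × 0.00679 = $396.11502
Kestrel Township: $58,338 × 0.00568 = $331.35984
Saltmarsh County: ($58,338 − $20,500) × 0.00749 = $37,838 × 0.00749 = $283.40662
Levies subtotal = $1,010.88148
Total = $1,010.88148 + $436 = $1,446.88148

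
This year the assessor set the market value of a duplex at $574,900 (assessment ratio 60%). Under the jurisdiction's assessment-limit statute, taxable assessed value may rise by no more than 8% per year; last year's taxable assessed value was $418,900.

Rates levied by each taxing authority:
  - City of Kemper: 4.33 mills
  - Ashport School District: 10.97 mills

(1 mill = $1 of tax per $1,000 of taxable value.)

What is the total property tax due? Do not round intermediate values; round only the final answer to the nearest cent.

$5,277.58

Uncapped assessed value = $574,900 × 0.6 = $344,940
Cap limit = $418,900 × 1.08 = $452,412
Taxable assessed value = min($344,940, $452,412) = $344,940 (cap does not bind)
City of Kemper: $344,940 × 0.00433 = $1,493.5902
Ashport School District: $344,940 × 0.01097 = $3,783.9918
Total = $5,277.582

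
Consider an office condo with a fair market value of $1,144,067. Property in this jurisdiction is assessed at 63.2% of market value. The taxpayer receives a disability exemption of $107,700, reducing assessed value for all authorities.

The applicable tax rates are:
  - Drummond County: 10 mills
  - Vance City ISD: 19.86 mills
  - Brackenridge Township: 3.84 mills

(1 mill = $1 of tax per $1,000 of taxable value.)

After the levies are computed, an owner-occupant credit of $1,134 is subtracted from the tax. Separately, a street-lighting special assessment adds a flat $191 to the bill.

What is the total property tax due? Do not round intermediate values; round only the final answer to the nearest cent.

$19,794.31

Assessed value = $1,144,067 × 0.632 = $723,050.344
Taxable value = $723,050.344 − $107,700 = $615,350.344
Drummond County: $615,350.344 × 0.01 = $6,153.50344
Vance City ISD: $615,350.344 × 0.01986 = $12,220.85783184
Brackenridge Township: $615,350.344 × 0.00384 = $2,362.94532096
Levies subtotal = $20,737.3065928
After credit = $20,737.3065928 − $1,134 = $19,603.3065928
Total = $19,603.3065928 + $191 = $19,794.3065928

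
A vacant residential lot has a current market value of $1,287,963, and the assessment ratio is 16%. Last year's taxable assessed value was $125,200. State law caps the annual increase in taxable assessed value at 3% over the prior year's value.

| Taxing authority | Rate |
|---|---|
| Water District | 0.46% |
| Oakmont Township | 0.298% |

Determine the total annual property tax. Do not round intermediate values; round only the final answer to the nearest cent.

Uncapped assessed value = $1,287,963 × 0.16 = $206,074.08
Cap limit = $125,200 × 1.03 = $128,956
Taxable assessed value = min($206,074.08, $128,956) = $128,956 (cap binds)
Water District: $128,956 × 0.0046 = $593.1976
Oakmont Township: $128,956 × 0.00298 = $384.28888
Total = $977.48648

$977.49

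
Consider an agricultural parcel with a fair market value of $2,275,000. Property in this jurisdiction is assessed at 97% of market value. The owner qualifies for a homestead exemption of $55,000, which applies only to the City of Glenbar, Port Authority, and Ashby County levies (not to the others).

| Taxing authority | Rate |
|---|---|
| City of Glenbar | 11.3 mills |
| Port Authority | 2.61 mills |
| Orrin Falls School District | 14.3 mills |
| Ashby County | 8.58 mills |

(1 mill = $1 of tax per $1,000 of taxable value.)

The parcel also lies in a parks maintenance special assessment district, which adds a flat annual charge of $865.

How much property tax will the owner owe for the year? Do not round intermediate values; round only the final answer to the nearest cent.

Assessed value = $2,275,000 × 0.97 = $2,206,750
City of Glenbar: ($2,206,750 − $55,000) × 0.0113 = $2,151,750 × 0.0113 = $24,314.775
Port Authority: ($2,206,750 − $55,000) × 0.00261 = $2,151,750 × 0.00261 = $5,616.0675
Orrin Falls School District: $2,206,750 × 0.0143 = $31,556.525
Ashby County: ($2,206,750 − $55,000) × 0.00858 = $2,151,750 × 0.00858 = $18,462.015
Levies subtotal = $79,949.3825
Total = $79,949.3825 + $865 = $80,814.3825

$80,814.38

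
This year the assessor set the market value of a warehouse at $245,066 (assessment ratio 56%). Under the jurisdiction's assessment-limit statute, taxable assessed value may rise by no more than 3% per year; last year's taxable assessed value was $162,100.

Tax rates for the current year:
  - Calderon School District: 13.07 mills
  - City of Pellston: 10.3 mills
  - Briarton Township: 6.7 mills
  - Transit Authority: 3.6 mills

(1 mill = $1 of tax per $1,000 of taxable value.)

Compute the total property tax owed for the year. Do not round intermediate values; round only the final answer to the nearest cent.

$4,620.77

Uncapped assessed value = $245,066 × 0.56 = $137,236.96
Cap limit = $162,100 × 1.03 = $166,963
Taxable assessed value = min($137,236.96, $166,963) = $137,236.96 (cap does not bind)
Calderon School District: $137,236.96 × 0.01307 = $1,793.6870672
City of Pellston: $137,236.96 × 0.0103 = $1,413.540688
Briarton Township: $137,236.96 × 0.0067 = $919.487632
Transit Authority: $137,236.96 × 0.0036 = $494.053056
Total = $4,620.7684432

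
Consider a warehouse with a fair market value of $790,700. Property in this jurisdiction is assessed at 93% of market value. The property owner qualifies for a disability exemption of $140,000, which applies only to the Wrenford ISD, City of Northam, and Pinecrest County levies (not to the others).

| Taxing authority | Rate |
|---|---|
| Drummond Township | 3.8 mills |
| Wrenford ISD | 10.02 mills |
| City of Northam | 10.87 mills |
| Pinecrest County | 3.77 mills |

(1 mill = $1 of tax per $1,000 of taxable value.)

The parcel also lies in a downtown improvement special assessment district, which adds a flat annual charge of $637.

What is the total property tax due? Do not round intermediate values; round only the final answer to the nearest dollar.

$18,113

Assessed value = $790,700 × 0.93 = $735,351
Drummond Township: $735,351 × 0.0038 = $2,794.3338
Wrenford ISD: ($735,351 − $140,000) × 0.01002 = $595,351 × 0.01002 = $5,965.41702
City of Northam: ($735,351 − $140,000) × 0.01087 = $595,351 × 0.01087 = $6,471.46537
Pinecrest County: ($735,351 − $140,000) × 0.00377 = $595,351 × 0.00377 = $2,244.47327
Levies subtotal = $17,475.68946
Total = $17,475.68946 + $637 = $18,112.68946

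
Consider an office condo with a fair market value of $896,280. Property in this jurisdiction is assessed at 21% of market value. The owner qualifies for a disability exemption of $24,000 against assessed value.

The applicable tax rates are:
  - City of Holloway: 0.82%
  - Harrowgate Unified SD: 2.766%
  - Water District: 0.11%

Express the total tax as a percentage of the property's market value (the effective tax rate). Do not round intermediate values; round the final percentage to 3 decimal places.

Assessed value = $896,280 × 0.21 = $188,218.8
Taxable value = $188,218.8 − $24,000 = $164,218.8
City of Holloway: $164,218.8 × 0.0082 = $1,346.59416
Harrowgate Unified SD: $164,218.8 × 0.02766 = $4,542.292008
Water District: $164,218.8 × 0.0011 = $180.64068
Total tax = $6,069.526848
Effective rate = $6,069.526848 ÷ $896,280 = 0.677% of market value

0.677%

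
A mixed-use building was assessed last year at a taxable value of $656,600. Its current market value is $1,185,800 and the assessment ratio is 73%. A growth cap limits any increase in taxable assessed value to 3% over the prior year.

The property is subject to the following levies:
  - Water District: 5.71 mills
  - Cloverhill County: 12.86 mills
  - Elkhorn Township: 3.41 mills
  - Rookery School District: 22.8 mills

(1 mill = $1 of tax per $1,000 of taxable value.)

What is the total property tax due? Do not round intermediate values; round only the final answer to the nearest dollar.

Uncapped assessed value = $1,185,800 × 0.73 = $865,634
Cap limit = $656,600 × 1.03 = $676,298
Taxable assessed value = min($865,634, $676,298) = $676,298 (cap binds)
Water District: $676,298 × 0.00571 = $3,861.66158
Cloverhill County: $676,298 × 0.01286 = $8,697.19228
Elkhorn Township: $676,298 × 0.00341 = $2,306.17618
Rookery School District: $676,298 × 0.0228 = $15,419.5944
Total = $30,284.62444

$30,285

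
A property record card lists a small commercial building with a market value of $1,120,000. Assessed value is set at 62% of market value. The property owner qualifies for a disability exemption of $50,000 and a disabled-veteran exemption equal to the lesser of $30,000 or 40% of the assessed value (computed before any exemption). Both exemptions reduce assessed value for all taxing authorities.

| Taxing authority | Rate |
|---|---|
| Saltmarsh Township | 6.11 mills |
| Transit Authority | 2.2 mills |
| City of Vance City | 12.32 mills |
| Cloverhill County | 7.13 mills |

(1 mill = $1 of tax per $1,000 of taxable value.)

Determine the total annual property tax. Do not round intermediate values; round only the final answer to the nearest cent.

Assessed value = $1,120,000 × 0.62 = $694,400
Disabled-veteran exemption = min($30,000, 40% × $694,400) = min($30,000, $277,760) = $30,000 (dollar cap binds)
Taxable value = $694,400 − $50,000 − $30,000 = $614,400
Saltmarsh Township: $614,400 × 0.00611 = $3,753.984
Transit Authority: $614,400 × 0.0022 = $1,351.68
City of Vance City: $614,400 × 0.01232 = $7,569.408
Cloverhill County: $614,400 × 0.00713 = $4,380.672
Total = $17,055.744

$17,055.74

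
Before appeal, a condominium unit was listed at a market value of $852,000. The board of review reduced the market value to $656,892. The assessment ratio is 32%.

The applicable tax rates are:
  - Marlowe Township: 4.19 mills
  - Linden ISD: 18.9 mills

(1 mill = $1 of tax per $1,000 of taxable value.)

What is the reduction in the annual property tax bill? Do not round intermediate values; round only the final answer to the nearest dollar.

Old assessed value = $852,000 × 0.32 = $272,640
New assessed value = $656,892 × 0.32 = $210,205.44
Combined rate = 0.00419 + 0.0189 = 0.02309
Old tax = $272,640 × 0.02309 = $6,295.2576
New tax = $210,205.44 × 0.02309 = $4,853.6436096
Reduction = $6,295.2576 − $4,853.6436096 = $1,441.6139904

$1,442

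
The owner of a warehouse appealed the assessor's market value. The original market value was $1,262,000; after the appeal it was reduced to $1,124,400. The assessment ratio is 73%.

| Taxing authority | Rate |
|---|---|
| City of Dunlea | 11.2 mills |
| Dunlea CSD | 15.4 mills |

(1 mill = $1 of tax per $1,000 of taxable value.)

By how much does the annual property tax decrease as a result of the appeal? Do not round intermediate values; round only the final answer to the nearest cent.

Old assessed value = $1,262,000 × 0.73 = $921,260
New assessed value = $1,124,400 × 0.73 = $820,812
Combined rate = 0.0112 + 0.0154 = 0.0266
Old tax = $921,260 × 0.0266 = $24,505.516
New tax = $820,812 × 0.0266 = $21,833.5992
Reduction = $24,505.516 − $21,833.5992 = $2,671.9168

$2,671.92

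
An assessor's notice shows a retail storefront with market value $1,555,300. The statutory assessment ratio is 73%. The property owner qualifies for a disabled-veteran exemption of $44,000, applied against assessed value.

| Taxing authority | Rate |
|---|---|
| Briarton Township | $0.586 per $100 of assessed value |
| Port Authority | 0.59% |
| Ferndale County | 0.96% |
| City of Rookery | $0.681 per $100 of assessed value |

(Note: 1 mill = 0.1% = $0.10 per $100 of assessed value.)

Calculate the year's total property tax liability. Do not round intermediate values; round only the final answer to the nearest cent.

$30,743.86

Assessed value = $1,555,300 × 0.73 = $1,135,369
Taxable value = $1,135,369 − $44,000 = $1,091,369
Briarton Township: $1,091,369 × 0.00586 = $6,395.42234
Port Authority: $1,091,369 × 0.0059 = $6,439.0771
Ferndale County: $1,091,369 × 0.0096 = $10,477.1424
City of Rookery: $1,091,369 × 0.00681 = $7,432.22289
Total = $30,743.86473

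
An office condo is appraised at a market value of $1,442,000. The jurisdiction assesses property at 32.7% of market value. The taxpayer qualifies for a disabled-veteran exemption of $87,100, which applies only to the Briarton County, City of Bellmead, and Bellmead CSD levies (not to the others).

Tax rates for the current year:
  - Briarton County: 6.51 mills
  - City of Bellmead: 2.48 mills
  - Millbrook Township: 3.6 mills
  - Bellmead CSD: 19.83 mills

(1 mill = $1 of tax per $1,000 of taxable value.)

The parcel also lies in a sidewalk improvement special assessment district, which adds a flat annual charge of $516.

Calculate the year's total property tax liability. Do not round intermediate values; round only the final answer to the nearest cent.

Assessed value = $1,442,000 × 0.327 = $471,534
Briarton County: ($471,534 − $87,100) × 0.00651 = $384,434 × 0.00651 = $2,502.66534
City of Bellmead: ($471,534 − $87,100) × 0.00248 = $384,434 × 0.00248 = $953.39632
Millbrook Township: $471,534 × 0.0036 = $1,697.5224
Bellmead CSD: ($471,534 − $87,100) × 0.01983 = $384,434 × 0.01983 = $7,623.32622
Levies subtotal = $12,776.91028
Total = $12,776.91028 + $516 = $13,292.91028

$13,292.91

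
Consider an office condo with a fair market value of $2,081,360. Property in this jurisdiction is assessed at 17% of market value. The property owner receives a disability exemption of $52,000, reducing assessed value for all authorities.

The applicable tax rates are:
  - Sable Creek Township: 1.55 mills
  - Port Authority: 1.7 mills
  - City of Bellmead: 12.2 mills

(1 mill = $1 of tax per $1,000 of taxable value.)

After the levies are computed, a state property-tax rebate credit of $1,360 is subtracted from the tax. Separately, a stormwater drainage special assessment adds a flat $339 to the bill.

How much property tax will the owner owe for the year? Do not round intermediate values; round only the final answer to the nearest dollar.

Assessed value = $2,081,360 × 0.17 = $353,831.2
Taxable value = $353,831.2 − $52,000 = $301,831.2
Sable Creek Township: $301,831.2 × 0.00155 = $467.83836
Port Authority: $301,831.2 × 0.0017 = $513.11304
City of Bellmead: $301,831.2 × 0.0122 = $3,682.34064
Levies subtotal = $4,663.29204
After credit = $4,663.29204 − $1,360 = $3,303.29204
Total = $3,303.29204 + $339 = $3,642.29204

$3,642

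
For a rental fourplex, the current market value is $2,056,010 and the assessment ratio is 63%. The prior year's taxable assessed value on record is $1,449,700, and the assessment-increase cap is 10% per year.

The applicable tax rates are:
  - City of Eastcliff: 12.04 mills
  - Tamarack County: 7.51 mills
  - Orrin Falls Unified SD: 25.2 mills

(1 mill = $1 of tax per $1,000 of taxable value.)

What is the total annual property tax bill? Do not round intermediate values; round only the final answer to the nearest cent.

Uncapped assessed value = $2,056,010 × 0.63 = $1,295,286.3
Cap limit = $1,449,700 × 1.1 = $1,594,670
Taxable assessed value = min($1,295,286.3, $1,594,670) = $1,295,286.3 (cap does not bind)
City of Eastcliff: $1,295,286.3 × 0.01204 = $15,595.247052
Tamarack County: $1,295,286.3 × 0.00751 = $9,727.600113
Orrin Falls Unified SD: $1,295,286.3 × 0.0252 = $32,641.21476
Total = $57,964.061925

$57,964.06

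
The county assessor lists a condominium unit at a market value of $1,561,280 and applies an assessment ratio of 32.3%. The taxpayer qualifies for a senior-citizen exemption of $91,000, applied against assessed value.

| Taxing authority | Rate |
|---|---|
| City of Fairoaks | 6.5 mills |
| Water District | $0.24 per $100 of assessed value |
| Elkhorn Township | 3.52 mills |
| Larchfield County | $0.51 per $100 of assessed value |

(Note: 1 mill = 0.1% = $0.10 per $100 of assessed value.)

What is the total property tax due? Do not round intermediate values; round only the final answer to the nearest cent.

$7,240.90

Assessed value = $1,561,280 × 0.323 = $504,293.44
Taxable value = $504,293.44 − $91,000 = $413,293.44
City of Fairoaks: $413,293.44 × 0.0065 = $2,686.40736
Water District: $413,293.44 × 0.0024 = $991.904256
Elkhorn Township: $413,293.44 × 0.00352 = $1,454.7929088
Larchfield County: $413,293.44 × 0.0051 = $2,107.796544
Total = $7,240.9010688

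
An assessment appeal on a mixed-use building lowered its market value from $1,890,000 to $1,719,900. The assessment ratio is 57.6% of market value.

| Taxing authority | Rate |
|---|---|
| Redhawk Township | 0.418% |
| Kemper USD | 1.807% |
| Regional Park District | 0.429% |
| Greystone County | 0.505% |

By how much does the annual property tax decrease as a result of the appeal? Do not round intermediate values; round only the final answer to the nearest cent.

Old assessed value = $1,890,000 × 0.576 = $1,088,640
New assessed value = $1,719,900 × 0.576 = $990,662.4
Combined rate = 0.00418 + 0.01807 + 0.00429 + 0.00505 = 0.03159
Old tax = $1,088,640 × 0.03159 = $34,390.1376
New tax = $990,662.4 × 0.03159 = $31,295.025216
Reduction = $34,390.1376 − $31,295.025216 = $3,095.112384

$3,095.11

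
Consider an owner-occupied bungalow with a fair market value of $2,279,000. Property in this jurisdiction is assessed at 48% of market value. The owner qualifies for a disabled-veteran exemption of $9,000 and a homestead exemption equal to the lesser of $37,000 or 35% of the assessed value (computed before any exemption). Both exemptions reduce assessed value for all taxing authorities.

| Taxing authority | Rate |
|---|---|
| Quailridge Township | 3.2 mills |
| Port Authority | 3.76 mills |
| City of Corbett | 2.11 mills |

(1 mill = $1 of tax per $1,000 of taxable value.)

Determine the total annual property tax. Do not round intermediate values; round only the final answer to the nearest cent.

Assessed value = $2,279,000 × 0.48 = $1,093,920
Homestead exemption = min($37,000, 35% × $1,093,920) = min($37,000, $382,872) = $37,000 (dollar cap binds)
Taxable value = $1,093,920 − $9,000 − $37,000 = $1,047,920
Quailridge Township: $1,047,920 × 0.0032 = $3,353.344
Port Authority: $1,047,920 × 0.00376 = $3,940.1792
City of Corbett: $1,047,920 × 0.00211 = $2,211.1112
Total = $9,504.6344

$9,504.63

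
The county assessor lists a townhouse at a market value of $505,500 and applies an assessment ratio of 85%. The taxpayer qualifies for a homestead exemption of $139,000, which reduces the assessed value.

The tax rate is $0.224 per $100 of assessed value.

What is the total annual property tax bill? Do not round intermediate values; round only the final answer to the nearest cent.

Assessed value = $505,500 × 0.85 = $429,675
Taxable value = $429,675 − $139,000 = $290,675
Tax = $290,675 × 0.00224 = $651.112

$651.11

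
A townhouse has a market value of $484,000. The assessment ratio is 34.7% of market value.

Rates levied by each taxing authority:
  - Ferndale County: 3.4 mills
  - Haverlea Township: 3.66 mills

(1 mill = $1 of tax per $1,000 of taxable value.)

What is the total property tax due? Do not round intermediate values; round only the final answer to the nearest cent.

Assessed value = $484,000 × 0.347 = $167,948
Ferndale County: $167,948 × 0.0034 = $571.0232
Haverlea Township: $167,948 × 0.00366 = $614.68968
Total = $571.0232 + $614.68968 = $1,185.71288

$1,185.71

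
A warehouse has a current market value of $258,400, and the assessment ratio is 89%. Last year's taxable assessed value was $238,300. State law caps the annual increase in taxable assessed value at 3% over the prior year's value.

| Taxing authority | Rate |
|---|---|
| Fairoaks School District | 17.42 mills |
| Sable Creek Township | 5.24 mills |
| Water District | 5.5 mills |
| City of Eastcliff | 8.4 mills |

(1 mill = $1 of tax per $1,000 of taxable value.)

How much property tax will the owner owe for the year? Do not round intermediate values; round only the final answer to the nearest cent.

$8,407.92

Uncapped assessed value = $258,400 × 0.89 = $229,976
Cap limit = $238,300 × 1.03 = $245,449
Taxable assessed value = min($229,976, $245,449) = $229,976 (cap does not bind)
Fairoaks School District: $229,976 × 0.01742 = $4,006.18192
Sable Creek Township: $229,976 × 0.00524 = $1,205.07424
Water District: $229,976 × 0.0055 = $1,264.868
City of Eastcliff: $229,976 × 0.0084 = $1,931.7984
Total = $8,407.92256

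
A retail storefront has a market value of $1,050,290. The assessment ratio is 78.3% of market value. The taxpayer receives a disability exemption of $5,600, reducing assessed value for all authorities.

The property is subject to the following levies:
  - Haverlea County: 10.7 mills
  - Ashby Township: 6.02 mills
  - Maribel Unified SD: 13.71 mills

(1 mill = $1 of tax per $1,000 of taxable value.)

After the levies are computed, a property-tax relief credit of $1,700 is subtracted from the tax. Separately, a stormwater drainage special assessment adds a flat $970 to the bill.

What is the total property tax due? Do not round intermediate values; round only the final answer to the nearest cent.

Assessed value = $1,050,290 × 0.783 = $822,377.07
Taxable value = $822,377.07 − $5,600 = $816,777.07
Haverlea County: $816,777.07 × 0.0107 = $8,739.514649
Ashby Township: $816,777.07 × 0.00602 = $4,916.9979614
Maribel Unified SD: $816,777.07 × 0.01371 = $11,198.0136297
Levies subtotal = $24,854.5262401
After credit = $24,854.5262401 − $1,700 = $23,154.5262401
Total = $23,154.5262401 + $970 = $24,124.5262401

$24,124.53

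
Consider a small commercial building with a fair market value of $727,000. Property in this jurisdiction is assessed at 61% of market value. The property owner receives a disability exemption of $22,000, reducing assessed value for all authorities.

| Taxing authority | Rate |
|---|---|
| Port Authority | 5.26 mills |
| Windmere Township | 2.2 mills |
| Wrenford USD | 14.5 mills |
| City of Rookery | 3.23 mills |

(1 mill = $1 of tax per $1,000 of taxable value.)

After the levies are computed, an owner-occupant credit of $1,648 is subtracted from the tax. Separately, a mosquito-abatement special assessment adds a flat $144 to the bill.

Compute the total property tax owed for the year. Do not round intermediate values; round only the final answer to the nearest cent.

Assessed value = $727,000 × 0.61 = $443,470
Taxable value = $443,470 − $22,000 = $421,470
Port Authority: $421,470 × 0.00526 = $2,216.9322
Windmere Township: $421,470 × 0.0022 = $927.234
Wrenford USD: $421,470 × 0.0145 = $6,111.315
City of Rookery: $421,470 × 0.00323 = $1,361.3481
Levies subtotal = $10,616.8293
After credit = $10,616.8293 − $1,648 = $8,968.8293
Total = $8,968.8293 + $144 = $9,112.8293

$9,112.83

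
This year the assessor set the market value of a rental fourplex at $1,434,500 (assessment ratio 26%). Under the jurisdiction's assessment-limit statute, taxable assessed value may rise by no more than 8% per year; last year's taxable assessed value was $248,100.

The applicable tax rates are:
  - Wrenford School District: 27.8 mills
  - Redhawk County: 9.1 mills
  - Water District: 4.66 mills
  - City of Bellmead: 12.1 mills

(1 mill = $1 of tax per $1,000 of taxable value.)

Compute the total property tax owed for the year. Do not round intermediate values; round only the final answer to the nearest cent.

Uncapped assessed value = $1,434,500 × 0.26 = $372,970
Cap limit = $248,100 × 1.08 = $267,948
Taxable assessed value = min($372,970, $267,948) = $267,948 (cap binds)
Wrenford School District: $267,948 × 0.0278 = $7,448.9544
Redhawk County: $267,948 × 0.0091 = $2,438.3268
Water District: $267,948 × 0.00466 = $1,248.63768
City of Bellmead: $267,948 × 0.0121 = $3,242.1708
Total = $14,378.08968

$14,378.09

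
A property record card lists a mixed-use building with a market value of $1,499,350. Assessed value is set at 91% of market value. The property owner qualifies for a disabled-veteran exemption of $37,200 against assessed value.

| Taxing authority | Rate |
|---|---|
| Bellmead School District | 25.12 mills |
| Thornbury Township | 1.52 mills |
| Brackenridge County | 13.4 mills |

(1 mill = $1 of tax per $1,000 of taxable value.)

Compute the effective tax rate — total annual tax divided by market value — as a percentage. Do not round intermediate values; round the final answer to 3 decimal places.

Assessed value = $1,499,350 × 0.91 = $1,364,408.5
Taxable value = $1,364,408.5 − $37,200 = $1,327,208.5
Bellmead School District: $1,327,208.5 × 0.02512 = $33,339.47752
Thornbury Township: $1,327,208.5 × 0.00152 = $2,017.35692
Brackenridge County: $1,327,208.5 × 0.0134 = $17,784.5939
Total tax = $53,141.42834
Effective rate = $53,141.42834 ÷ $1,499,350 = 3.544% of market value

3.544%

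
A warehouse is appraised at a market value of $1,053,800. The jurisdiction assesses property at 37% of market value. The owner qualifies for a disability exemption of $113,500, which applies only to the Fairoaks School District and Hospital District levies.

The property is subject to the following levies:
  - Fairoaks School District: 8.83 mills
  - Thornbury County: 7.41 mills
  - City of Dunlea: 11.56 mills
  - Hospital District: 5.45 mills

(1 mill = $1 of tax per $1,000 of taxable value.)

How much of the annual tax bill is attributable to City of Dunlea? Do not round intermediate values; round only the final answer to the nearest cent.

$4,507.31

Assessed value = $1,053,800 × 0.37 = $389,906
City of Dunlea taxable value = $389,906 (exemption does not apply)
City of Dunlea levy = $389,906 × 0.01156 = $4,507.31336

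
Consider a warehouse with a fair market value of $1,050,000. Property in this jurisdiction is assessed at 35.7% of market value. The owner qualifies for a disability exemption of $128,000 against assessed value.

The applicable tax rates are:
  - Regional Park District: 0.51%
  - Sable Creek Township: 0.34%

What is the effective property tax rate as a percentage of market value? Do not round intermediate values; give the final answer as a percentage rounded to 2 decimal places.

0.20%

Assessed value = $1,050,000 × 0.357 = $374,850
Taxable value = $374,850 − $128,000 = $246,850
Regional Park District: $246,850 × 0.0051 = $1,258.935
Sable Creek Township: $246,850 × 0.0034 = $839.29
Total tax = $2,098.225
Effective rate = $2,098.225 ÷ $1,050,000 = 0.20% of market value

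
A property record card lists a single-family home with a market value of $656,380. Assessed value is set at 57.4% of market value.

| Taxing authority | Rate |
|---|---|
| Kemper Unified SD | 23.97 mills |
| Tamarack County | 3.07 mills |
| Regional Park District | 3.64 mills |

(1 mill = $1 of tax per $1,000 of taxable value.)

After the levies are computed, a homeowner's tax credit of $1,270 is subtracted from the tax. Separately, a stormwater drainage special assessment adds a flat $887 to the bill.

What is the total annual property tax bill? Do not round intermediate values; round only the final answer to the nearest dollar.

Assessed value = $656,380 × 0.574 = $376,762.12
Kemper Unified SD: $376,762.12 × 0.02397 = $9,030.9880164
Tamarack County: $376,762.12 × 0.00307 = $1,156.6597084
Regional Park District: $376,762.12 × 0.00364 = $1,371.4141168
Levies subtotal = $11,559.0618416
After credit = $11,559.0618416 − $1,270 = $10,289.0618416
Total = $10,289.0618416 + $887 = $11,176.0618416

$11,176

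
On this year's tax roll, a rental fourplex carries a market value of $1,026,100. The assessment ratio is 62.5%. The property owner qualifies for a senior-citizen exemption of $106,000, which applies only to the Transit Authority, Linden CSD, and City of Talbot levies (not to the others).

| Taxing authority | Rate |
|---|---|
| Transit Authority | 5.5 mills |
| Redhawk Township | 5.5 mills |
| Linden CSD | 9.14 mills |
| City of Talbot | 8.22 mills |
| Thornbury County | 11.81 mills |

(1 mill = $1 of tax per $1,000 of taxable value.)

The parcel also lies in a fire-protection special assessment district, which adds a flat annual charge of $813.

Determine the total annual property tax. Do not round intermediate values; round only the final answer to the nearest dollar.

Assessed value = $1,026,100 × 0.625 = $641,312.5
Transit Authority: ($641,312.5 − $106,000) × 0.0055 = $535,312.5 × 0.0055 = $2,944.21875
Redhawk Township: $641,312.5 × 0.0055 = $3,527.21875
Linden CSD: ($641,312.5 − $106,000) × 0.00914 = $535,312.5 × 0.00914 = $4,892.75625
City of Talbot: ($641,312.5 − $106,000) × 0.00822 = $535,312.5 × 0.00822 = $4,400.26875
Thornbury County: $641,312.5 × 0.01181 = $7,573.900625
Levies subtotal = $23,338.363125
Total = $23,338.363125 + $813 = $24,151.363125

$24,151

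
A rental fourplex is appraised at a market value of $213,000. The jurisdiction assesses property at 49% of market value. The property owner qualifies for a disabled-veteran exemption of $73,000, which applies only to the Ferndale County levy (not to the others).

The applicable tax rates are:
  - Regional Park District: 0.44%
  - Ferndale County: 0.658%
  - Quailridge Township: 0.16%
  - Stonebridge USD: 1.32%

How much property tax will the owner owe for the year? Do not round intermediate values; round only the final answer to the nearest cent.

$2,210.32

Assessed value = $213,000 × 0.49 = $104,370
Regional Park District: $104,370 × 0.0044 = $459.228
Ferndale County: ($104,370 − $73,000) × 0.00658 = $31,370 × 0.00658 = $206.4146
Quailridge Township: $104,370 × 0.0016 = $166.992
Stonebridge USD: $104,370 × 0.0132 = $1,377.684
Total = $2,210.3186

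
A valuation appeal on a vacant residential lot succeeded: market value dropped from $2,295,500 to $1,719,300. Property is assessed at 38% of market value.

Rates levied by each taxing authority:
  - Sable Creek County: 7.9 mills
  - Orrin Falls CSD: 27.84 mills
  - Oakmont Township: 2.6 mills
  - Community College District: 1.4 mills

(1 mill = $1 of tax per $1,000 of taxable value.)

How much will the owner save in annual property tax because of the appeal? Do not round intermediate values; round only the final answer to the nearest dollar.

$8,701

Old assessed value = $2,295,500 × 0.38 = $872,290
New assessed value = $1,719,300 × 0.38 = $653,334
Combined rate = 0.0079 + 0.02784 + 0.0026 + 0.0014 = 0.03974
Old tax = $872,290 × 0.03974 = $34,664.8046
New tax = $653,334 × 0.03974 = $25,963.49316
Reduction = $34,664.8046 − $25,963.49316 = $8,701.31144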